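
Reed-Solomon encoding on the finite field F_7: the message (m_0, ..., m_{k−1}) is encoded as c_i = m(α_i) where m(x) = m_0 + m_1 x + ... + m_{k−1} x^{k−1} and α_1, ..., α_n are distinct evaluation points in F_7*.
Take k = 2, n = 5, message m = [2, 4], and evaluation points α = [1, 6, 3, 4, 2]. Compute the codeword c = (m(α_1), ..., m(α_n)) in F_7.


c = [6, 5, 0, 4, 3]

Message polynomial: m(x) = 2 + 4·x (mod 7).
For each evaluation point α_i, compute m(α_i) mod 7:
  α_1 = 1: Horner steps 4 → 6, so m(1) = 6.
  α_2 = 6: Horner steps 4 → 5, so m(6) = 5.
  α_3 = 3: Horner steps 4 → 0, so m(3) = 0.
  α_4 = 4: Horner steps 4 → 4, so m(4) = 4.
  α_5 = 2: Horner steps 4 → 3, so m(2) = 3.
Codeword c = [6, 5, 0, 4, 3] ∈ F_7^5.


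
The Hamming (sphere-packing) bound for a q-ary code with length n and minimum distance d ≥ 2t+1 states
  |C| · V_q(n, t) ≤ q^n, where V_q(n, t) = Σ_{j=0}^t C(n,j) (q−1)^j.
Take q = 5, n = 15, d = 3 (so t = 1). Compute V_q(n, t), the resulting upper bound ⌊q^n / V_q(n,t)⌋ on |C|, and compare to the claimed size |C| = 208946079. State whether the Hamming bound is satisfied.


V_q(n, t) = 61, q^n = 30517578125, Hamming bound = 500288165, |C| = 208946079 ≤ bound (satisfied).

Step 1: Compute V_q(n, t) = Σ_{j=0}^1 C(n, j) (q−1)^j.
  j = 0: C(15,0)·(4)^0 = 1·1 = 1.
  j = 1: C(15,1)·(4)^1 = 15·4 = 60.
  V_q(n, t) = 1 + 60 = 61.
Step 2: q^n = 5^15 = 30517578125.
Step 3: Hamming bound ⌊q^n / V_q(n,t)⌋ = ⌊30517578125/61⌋ = 500288165.
Step 4: Compare |C| = 208946079 to 500288165: satisfied.
The claimed |C| lies below the Hamming bound.


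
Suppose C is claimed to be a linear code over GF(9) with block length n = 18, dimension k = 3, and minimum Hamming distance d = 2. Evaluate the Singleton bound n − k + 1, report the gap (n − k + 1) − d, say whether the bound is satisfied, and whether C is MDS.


Singleton RHS = n − k + 1 = 16, slack = 14, bound satisfied, not MDS.

Singleton bound: d ≤ n − k + 1.
Here n = 18, k = 3, so n − k + 1 = 16.
Given d = 2, check d ≤ 16: YES.
Slack = (n − k + 1) − d = 14.
The code is NOT MDS (slack = 14 > 0).
Description: the claimed parameters are [18, 3, 2]_9; such a code would be non-MDS.


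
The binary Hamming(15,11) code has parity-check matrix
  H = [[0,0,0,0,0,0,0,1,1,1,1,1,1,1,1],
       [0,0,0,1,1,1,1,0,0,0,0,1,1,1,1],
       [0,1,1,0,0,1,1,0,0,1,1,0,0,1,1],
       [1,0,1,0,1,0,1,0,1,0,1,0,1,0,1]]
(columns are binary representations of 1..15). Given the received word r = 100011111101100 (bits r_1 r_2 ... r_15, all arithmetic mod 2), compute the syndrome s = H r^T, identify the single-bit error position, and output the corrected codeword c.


s = (1, 1, 1, 1)^T, error position = 15, corrected codeword c = 100011111101101

Compute s = H r^T mod 2 one row at a time:
  s_1 = 1 + 1 + 1 + 0 + 1 + 1 + 0 + 0 = 5 ≡ 1 (mod 2).
  s_2 = 0 + 1 + 1 + 1 + 1 + 1 + 0 + 0 = 5 ≡ 1 (mod 2).
  s_3 = 0 + 0 + 1 + 1 + 1 + 0 + 0 + 0 = 3 ≡ 1 (mod 2).
  s_4 = 1 + 0 + 1 + 1 + 1 + 0 + 1 + 0 = 5 ≡ 1 (mod 2).
s = (1, 1, 1, 1)^T — this equals column 15 of H (binary 1111), so error is at position 15.
Correct: flip bit 15 of r = 100011111101100 to get c = 100011111101101.


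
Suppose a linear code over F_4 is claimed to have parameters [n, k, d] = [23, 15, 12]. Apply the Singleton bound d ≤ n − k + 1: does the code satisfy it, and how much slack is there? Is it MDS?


Singleton RHS = n − k + 1 = 9, slack = -3, bound violated (no such code; not MDS).

Singleton bound: d ≤ n − k + 1.
Here n = 23, k = 15, so n − k + 1 = 9.
Given d = 12, check d ≤ 9: NO.
Slack = (n − k + 1) − d = -3.
The slack is negative: d = 12 exceeds n − k + 1 = 9 by 3, so the Singleton bound is violated and no linear [23, 15, 12]_4 code can exist. In particular it is not MDS (MDS requires d = n − k + 1 exactly).
Description: the claimed parameters are [23, 15, 12]_4; such a code would be impossible (violates the Singleton bound).


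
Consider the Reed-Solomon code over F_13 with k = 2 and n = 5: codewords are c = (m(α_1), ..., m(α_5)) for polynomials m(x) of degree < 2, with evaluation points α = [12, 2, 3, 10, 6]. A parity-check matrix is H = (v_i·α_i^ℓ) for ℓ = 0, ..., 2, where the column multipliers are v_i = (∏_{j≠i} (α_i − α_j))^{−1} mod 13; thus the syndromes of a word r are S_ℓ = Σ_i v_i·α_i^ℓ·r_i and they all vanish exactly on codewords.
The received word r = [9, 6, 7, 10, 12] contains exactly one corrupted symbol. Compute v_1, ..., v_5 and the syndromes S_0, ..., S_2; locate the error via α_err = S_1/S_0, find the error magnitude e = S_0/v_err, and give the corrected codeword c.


S = (12, 11, 9), error at position 2, error magnitude e = 5, c = [9, 1, 7, 10, 12].

Step 1: column multipliers v_i = (∏_{j≠i}(α_i − α_j))^{−1} mod 13.
  i = 1 (α = 12): (12−2)(12−3)(12−10)(12−6) = 10·9·2·6 = 1080 ≡ 1, so v_1 = 1^{−1} = 1 (mod 13).
  i = 2 (α = 2): (2−12)(2−3)(2−10)(2−6) = (−10)·(−1)·(−8)·(−4) = 320 ≡ 8, so v_2 = 8^{−1} = 5 (mod 13).
  i = 3 (α = 3): (3−12)(3−2)(3−10)(3−6) = (−9)·1·(−7)·(−3) = −189 ≡ 6, so v_3 = 6^{−1} = 11 (mod 13).
  i = 4 (α = 10): (10−12)(10−2)(10−3)(10−6) = (−2)·8·7·4 = −448 ≡ 7, so v_4 = 7^{−1} = 2 (mod 13).
  i = 5 (α = 6): (6−12)(6−2)(6−3)(6−10) = (−6)·4·3·(−4) = 288 ≡ 2, so v_5 = 2^{−1} = 7 (mod 13).
  v = [1, 5, 11, 2, 7].
Step 2: syndromes of r = [9, 6, 7, 10, 12] (all sums mod 13).
  S_0 = Σ v_i r_i = 1·9 + 5·6 + 11·7 + 2·10 + 7·12 = 220 ≡ 12.
  S_1 = Σ v_i α_i r_i = 1·12·9 + 5·2·6 + 11·3·7 + 2·10·10 + 7·6·12 = 1103 ≡ 11.
  α_i^2 mod 13 = [1, 4, 9, 9, 10].
  S_2 = Σ v_i α_i^2 r_i = 1·1·9 + 5·4·6 + 11·9·7 + 2·9·10 + 7·10·12 = 1842 ≡ 9.
  S = (12, 11, 9) ≠ 0, so r is not a codeword (an error is present).
Step 3: locate the error. For a single error e at position i, S_ℓ = v_i·e·α_i^ℓ, so α_err = S_1/S_0.
  S_0^{−1} = 12^{−1} = 12 (mod 13), so α_err = 11·12 = 132 ≡ 2 = α_2. Error position i = 2.
  Consistency check: S_2/S_1 = 9·6 = 54 ≡ 2 = α_err ✓ (single-error assumption holds).
Step 4: error magnitude e = S_0/v_2 = S_0·∏_{j≠2}(α_2 − α_j) = 12·8 = 96 ≡ 5 (mod 13).
Step 5: correct position 2: c_2 = r_2 − e = 6 − 5 ≡ 1 (mod 13). Hence c = [9, 1, 7, 10, 12].
  Check: interpolating c through the α_i gives m(x) = 2 + 6·x (degree < 2) with m(α_i) = c_i for every i, so c is indeed a codeword.


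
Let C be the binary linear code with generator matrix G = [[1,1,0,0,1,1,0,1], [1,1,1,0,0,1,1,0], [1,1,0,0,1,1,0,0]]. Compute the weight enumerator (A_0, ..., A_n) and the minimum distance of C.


Weight distribution: A_0 = 1, A_1 = 1, A_3 = 1, A_4 = 2, A_5 = 2, A_6 = 1. Minimum distance d = 1.

Enumerate all 2^3 = 8 messages m ∈ F_2^3.
For each, compute codeword c = mG in F_2^8, then tally its weight.
  m = 000 → c = 00000000, weight = 0.
  m = 100 → c = 11001101, weight = 5.
  m = 010 → c = 11100110, weight = 5.
  m = 110 → c = 00101011, weight = 4.
  m = 001 → c = 11001100, weight = 4.
  m = 101 → c = 00000001, weight = 1.
  m = 011 → c = 00101010, weight = 3.
  m = 111 → c = 11100111, weight = 6.
Tally weights:
  weight 0: 1 codewords.
  weight 1: 1 codewords.
  weight 3: 1 codewords.
  weight 4: 2 codewords.
  weight 5: 2 codewords.
  weight 6: 1 codewords.
Minimum distance d = smallest w > 0 with A_w > 0 = 1.
Sanity: Σ A_w = 8 = 2^3 = 8 ✓.


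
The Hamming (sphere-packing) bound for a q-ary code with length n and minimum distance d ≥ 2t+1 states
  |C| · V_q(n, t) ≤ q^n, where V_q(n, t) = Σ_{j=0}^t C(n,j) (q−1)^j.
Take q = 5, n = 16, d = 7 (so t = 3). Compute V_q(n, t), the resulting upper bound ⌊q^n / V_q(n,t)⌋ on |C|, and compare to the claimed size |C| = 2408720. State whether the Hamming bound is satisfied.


V_q(n, t) = 37825, q^n = 152587890625, Hamming bound = 4034048, |C| = 2408720 ≤ bound (satisfied).

Step 1: Compute V_q(n, t) = Σ_{j=0}^3 C(n, j) (q−1)^j.
  j = 0: C(16,0)·(4)^0 = 1·1 = 1.
  j = 1: C(16,1)·(4)^1 = 16·4 = 64.
  j = 2: C(16,2)·(4)^2 = 120·16 = 1920.
  j = 3: C(16,3)·(4)^3 = 560·64 = 35840.
  V_q(n, t) = 1 + 64 + 1920 + 35840 = 37825.
Step 2: q^n = 5^16 = 152587890625.
Step 3: Hamming bound ⌊q^n / V_q(n,t)⌋ = ⌊152587890625/37825⌋ = 4034048.
Step 4: Compare |C| = 2408720 to 4034048: satisfied.
The claimed |C| lies below the Hamming bound.


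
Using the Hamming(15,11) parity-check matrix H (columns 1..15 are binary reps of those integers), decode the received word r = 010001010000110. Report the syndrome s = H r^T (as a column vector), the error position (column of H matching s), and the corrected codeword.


s = (1, 1, 1, 1)^T, error position = 15, corrected codeword c = 010001010000111

Compute s = H r^T mod 2 one row at a time:
  s_1 = 1 + 0 + 0 + 0 + 0 + 1 + 1 + 0 = 3 ≡ 1 (mod 2).
  s_2 = 0 + 0 + 1 + 0 + 0 + 1 + 1 + 0 = 3 ≡ 1 (mod 2).
  s_3 = 1 + 0 + 1 + 0 + 0 + 0 + 1 + 0 = 3 ≡ 1 (mod 2).
  s_4 = 0 + 0 + 0 + 0 + 0 + 0 + 1 + 0 = 1 ≡ 1 (mod 2).
s = (1, 1, 1, 1)^T — this equals column 15 of H (binary 1111), so error is at position 15.
Correct: flip bit 15 of r = 010001010000110 to get c = 010001010000111.


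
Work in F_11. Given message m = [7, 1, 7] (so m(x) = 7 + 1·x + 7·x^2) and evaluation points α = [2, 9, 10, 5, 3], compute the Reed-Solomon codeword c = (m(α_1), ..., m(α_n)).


c = [4, 0, 2, 0, 7]

Message polynomial: m(x) = 7 + 1·x + 7·x^2 (mod 11).
For each evaluation point α_i, compute m(α_i) mod 11:
  α_1 = 2: Horner steps 7 → 4 → 4, so m(2) = 4.
  α_2 = 9: Horner steps 7 → 9 → 0, so m(9) = 0.
  α_3 = 10: Horner steps 7 → 5 → 2, so m(10) = 2.
  α_4 = 5: Horner steps 7 → 3 → 0, so m(5) = 0.
  α_5 = 3: Horner steps 7 → 0 → 7, so m(3) = 7.
Codeword c = [4, 0, 2, 0, 7] ∈ F_11^5.


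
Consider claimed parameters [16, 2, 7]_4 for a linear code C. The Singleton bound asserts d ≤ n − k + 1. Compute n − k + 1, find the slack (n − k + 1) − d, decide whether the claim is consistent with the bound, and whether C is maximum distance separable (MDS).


Singleton RHS = n − k + 1 = 15, slack = 8, bound satisfied, not MDS.

Singleton bound: d ≤ n − k + 1.
Here n = 16, k = 2, so n − k + 1 = 15.
Given d = 7, check d ≤ 15: YES.
Slack = (n − k + 1) − d = 8.
The code is NOT MDS (slack = 8 > 0).
Description: the claimed parameters are [16, 2, 7]_4; such a code would be non-MDS.


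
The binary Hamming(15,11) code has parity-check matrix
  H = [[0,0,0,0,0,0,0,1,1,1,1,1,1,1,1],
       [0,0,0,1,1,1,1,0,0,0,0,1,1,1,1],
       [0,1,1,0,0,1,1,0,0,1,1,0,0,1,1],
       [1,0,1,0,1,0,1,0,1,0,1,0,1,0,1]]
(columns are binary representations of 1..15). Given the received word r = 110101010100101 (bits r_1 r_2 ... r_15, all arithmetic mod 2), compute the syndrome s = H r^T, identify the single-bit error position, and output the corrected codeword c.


s = (0, 0, 0, 1)^T, error position = 1, corrected codeword c = 010101010100101

Compute s = H r^T mod 2 one row at a time:
  s_1 = 1 + 0 + 1 + 0 + 0 + 1 + 0 + 1 = 4 ≡ 0 (mod 2).
  s_2 = 1 + 0 + 1 + 0 + 0 + 1 + 0 + 1 = 4 ≡ 0 (mod 2).
  s_3 = 1 + 0 + 1 + 0 + 1 + 0 + 0 + 1 = 4 ≡ 0 (mod 2).
  s_4 = 1 + 0 + 0 + 0 + 0 + 0 + 1 + 1 = 3 ≡ 1 (mod 2).
s = (0, 0, 0, 1)^T — this equals column 1 of H (binary 0001), so error is at position 1.
Correct: flip bit 1 of r = 110101010100101 to get c = 010101010100101.


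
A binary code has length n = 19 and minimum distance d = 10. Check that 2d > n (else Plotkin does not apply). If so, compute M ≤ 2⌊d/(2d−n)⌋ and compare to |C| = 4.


Plotkin bound M ≤ 20; given |C| = 4 ≤ bound (satisfied).

Check applicability: 2d = 20, n = 19.
2d − n = 1 > 0, so Plotkin applies.
Compute d/(2d−n) = 10/1 ≈ 10.0000.
⌊d/(2d−n)⌋ = 10.
Plotkin bound: M ≤ 2·10 = 20.
Given |C| = 4, check: satisfied.
This |C| is below the Plotkin bound.


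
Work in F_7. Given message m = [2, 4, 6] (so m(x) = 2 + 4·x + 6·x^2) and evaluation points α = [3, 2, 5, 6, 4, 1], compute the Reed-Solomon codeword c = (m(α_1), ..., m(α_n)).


c = [5, 6, 4, 4, 2, 5]

Message polynomial: m(x) = 2 + 4·x + 6·x^2 (mod 7).
For each evaluation point α_i, compute m(α_i) mod 7:
  α_1 = 3: Horner steps 6 → 1 → 5, so m(3) = 5.
  α_2 = 2: Horner steps 6 → 2 → 6, so m(2) = 6.
  α_3 = 5: Horner steps 6 → 6 → 4, so m(5) = 4.
  α_4 = 6: Horner steps 6 → 5 → 4, so m(6) = 4.
  α_5 = 4: Horner steps 6 → 0 → 2, so m(4) = 2.
  α_6 = 1: Horner steps 6 → 3 → 5, so m(1) = 5.
Codeword c = [5, 6, 4, 4, 2, 5] ∈ F_7^6.


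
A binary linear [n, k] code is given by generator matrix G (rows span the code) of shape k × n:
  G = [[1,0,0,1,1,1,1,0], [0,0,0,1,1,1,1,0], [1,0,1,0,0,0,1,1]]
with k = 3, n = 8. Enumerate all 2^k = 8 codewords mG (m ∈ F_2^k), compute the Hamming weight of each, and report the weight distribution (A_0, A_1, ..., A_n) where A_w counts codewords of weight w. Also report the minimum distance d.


Weight distribution: A_0 = 1, A_1 = 1, A_3 = 1, A_4 = 2, A_5 = 2, A_6 = 1. Minimum distance d = 1.

Enumerate all 2^3 = 8 messages m ∈ F_2^3.
For each, compute codeword c = mG in F_2^8, then tally its weight.
  m = 000 → c = 00000000, weight = 0.
  m = 100 → c = 10011110, weight = 5.
  m = 010 → c = 00011110, weight = 4.
  m = 110 → c = 10000000, weight = 1.
  m = 001 → c = 10100011, weight = 4.
  m = 101 → c = 00111101, weight = 5.
  m = 011 → c = 10111101, weight = 6.
  m = 111 → c = 00100011, weight = 3.
Tally weights:
  weight 0: 1 codewords.
  weight 1: 1 codewords.
  weight 3: 1 codewords.
  weight 4: 2 codewords.
  weight 5: 2 codewords.
  weight 6: 1 codewords.
Minimum distance d = smallest w > 0 with A_w > 0 = 1.
Sanity: Σ A_w = 8 = 2^3 = 8 ✓.


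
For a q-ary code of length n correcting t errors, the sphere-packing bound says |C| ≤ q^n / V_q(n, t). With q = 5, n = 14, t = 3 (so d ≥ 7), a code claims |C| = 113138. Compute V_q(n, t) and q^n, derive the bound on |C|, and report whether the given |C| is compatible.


V_q(n, t) = 24809, q^n = 6103515625, Hamming bound = 246020, |C| = 113138 ≤ bound (satisfied).

Step 1: Compute V_q(n, t) = Σ_{j=0}^3 C(n, j) (q−1)^j.
  j = 0: C(14,0)·(4)^0 = 1·1 = 1.
  j = 1: C(14,1)·(4)^1 = 14·4 = 56.
  j = 2: C(14,2)·(4)^2 = 91·16 = 1456.
  j = 3: C(14,3)·(4)^3 = 364·64 = 23296.
  V_q(n, t) = 1 + 56 + 1456 + 23296 = 24809.
Step 2: q^n = 5^14 = 6103515625.
Step 3: Hamming bound ⌊q^n / V_q(n,t)⌋ = ⌊6103515625/24809⌋ = 246020.
Step 4: Compare |C| = 113138 to 246020: satisfied.
The claimed |C| lies below the Hamming bound.


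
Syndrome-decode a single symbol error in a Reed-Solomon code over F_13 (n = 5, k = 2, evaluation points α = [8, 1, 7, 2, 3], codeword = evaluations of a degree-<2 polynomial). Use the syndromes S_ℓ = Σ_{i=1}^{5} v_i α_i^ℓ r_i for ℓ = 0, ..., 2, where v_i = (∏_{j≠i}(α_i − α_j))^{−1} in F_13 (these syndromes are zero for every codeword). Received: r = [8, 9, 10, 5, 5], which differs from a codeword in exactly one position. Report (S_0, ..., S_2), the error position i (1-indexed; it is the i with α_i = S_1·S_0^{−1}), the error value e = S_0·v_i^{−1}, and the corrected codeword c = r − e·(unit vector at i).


S = (7, 1, 2), error at position 4, error magnitude e = 11, c = [8, 9, 10, 7, 5].

Step 1: column multipliers v_i = (∏_{j≠i}(α_i − α_j))^{−1} mod 13.
  i = 1 (α = 8): (8−1)(8−7)(8−2)(8−3) = 7·1·6·5 = 210 ≡ 2, so v_1 = 2^{−1} = 7 (mod 13).
  i = 2 (α = 1): (1−8)(1−7)(1−2)(1−3) = (−7)·(−6)·(−1)·(−2) = 84 ≡ 6, so v_2 = 6^{−1} = 11 (mod 13).
  i = 3 (α = 7): (7−8)(7−1)(7−2)(7−3) = (−1)·6·5·4 = −120 ≡ 10, so v_3 = 10^{−1} = 4 (mod 13).
  i = 4 (α = 2): (2−8)(2−1)(2−7)(2−3) = (−6)·1·(−5)·(−1) = −30 ≡ 9, so v_4 = 9^{−1} = 3 (mod 13).
  i = 5 (α = 3): (3−8)(3−1)(3−7)(3−2) = (−5)·2·(−4)·1 = 40 ≡ 1, so v_5 = 1^{−1} = 1 (mod 13).
  v = [7, 11, 4, 3, 1].
Step 2: syndromes of r = [8, 9, 10, 5, 5] (all sums mod 13).
  S_0 = Σ v_i r_i = 7·8 + 11·9 + 4·10 + 3·5 + 1·5 = 215 ≡ 7.
  S_1 = Σ v_i α_i r_i = 7·8·8 + 11·1·9 + 4·7·10 + 3·2·5 + 1·3·5 = 872 ≡ 1.
  α_i^2 mod 13 = [12, 1, 10, 4, 9].
  S_2 = Σ v_i α_i^2 r_i = 7·12·8 + 11·1·9 + 4·10·10 + 3·4·5 + 1·9·5 = 1276 ≡ 2.
  S = (7, 1, 2) ≠ 0, so r is not a codeword (an error is present).
Step 3: locate the error. For a single error e at position i, S_ℓ = v_i·e·α_i^ℓ, so α_err = S_1/S_0.
  S_0^{−1} = 7^{−1} = 2 (mod 13), so α_err = 1·2 = 2 ≡ 2 = α_4. Error position i = 4.
  Consistency check: S_2/S_1 = 2·1 = 2 ≡ 2 = α_err ✓ (single-error assumption holds).
Step 4: error magnitude e = S_0/v_4 = S_0·∏_{j≠4}(α_4 − α_j) = 7·9 = 63 ≡ 11 (mod 13).
Step 5: correct position 4: c_4 = r_4 − e = 5 − 11 ≡ 7 (mod 13). Hence c = [8, 9, 10, 7, 5].
  Check: interpolating c through the α_i gives m(x) = 11 + 11·x (degree < 2) with m(α_i) = c_i for every i, so c is indeed a codeword.


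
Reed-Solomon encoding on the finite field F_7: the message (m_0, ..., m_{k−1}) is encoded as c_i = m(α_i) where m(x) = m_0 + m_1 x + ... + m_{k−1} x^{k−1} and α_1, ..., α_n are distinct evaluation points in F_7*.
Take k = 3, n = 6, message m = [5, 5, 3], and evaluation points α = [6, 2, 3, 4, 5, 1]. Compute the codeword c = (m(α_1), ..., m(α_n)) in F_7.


c = [3, 6, 5, 3, 0, 6]

Message polynomial: m(x) = 5 + 5·x + 3·x^2 (mod 7).
For each evaluation point α_i, compute m(α_i) mod 7:
  α_1 = 6: Horner steps 3 → 2 → 3, so m(6) = 3.
  α_2 = 2: Horner steps 3 → 4 → 6, so m(2) = 6.
  α_3 = 3: Horner steps 3 → 0 → 5, so m(3) = 5.
  α_4 = 4: Horner steps 3 → 3 → 3, so m(4) = 3.
  α_5 = 5: Horner steps 3 → 6 → 0, so m(5) = 0.
  α_6 = 1: Horner steps 3 → 1 → 6, so m(1) = 6.
Codeword c = [3, 6, 5, 3, 0, 6] ∈ F_7^6.


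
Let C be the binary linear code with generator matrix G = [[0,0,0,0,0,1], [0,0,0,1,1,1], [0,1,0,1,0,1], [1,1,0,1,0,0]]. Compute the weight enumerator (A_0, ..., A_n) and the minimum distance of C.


Weight distribution: A_0 = 1, A_1 = 2, A_2 = 4, A_3 = 6, A_4 = 3. Minimum distance d = 1.

Enumerate all 2^4 = 16 messages m ∈ F_2^4.
For each, compute codeword c = mG in F_2^6, then tally its weight.
  m = 0000 → c = 000000, weight = 0.
  m = 1000 → c = 000001, weight = 1.
  m = 0100 → c = 000111, weight = 3.
  m = 1100 → c = 000110, weight = 2.
  m = 0010 → c = 010101, weight = 3.
  m = 1010 → c = 010100, weight = 2.
  m = 0110 → c = 010010, weight = 2.
  m = 1110 → c = 010011, weight = 3.
  m = 0001 → c = 110100, weight = 3.
  m = 1001 → c = 110101, weight = 4.
  m = 0101 → c = 110011, weight = 4.
  m = 1101 → c = 110010, weight = 3.
  m = 0011 → c = 100001, weight = 2.
  m = 1011 → c = 100000, weight = 1.
  m = 0111 → c = 100110, weight = 3.
  m = 1111 → c = 100111, weight = 4.
Tally weights:
  weight 0: 1 codewords.
  weight 1: 2 codewords.
  weight 2: 4 codewords.
  weight 3: 6 codewords.
  weight 4: 3 codewords.
Minimum distance d = smallest w > 0 with A_w > 0 = 1.
Sanity: Σ A_w = 16 = 2^4 = 16 ✓.


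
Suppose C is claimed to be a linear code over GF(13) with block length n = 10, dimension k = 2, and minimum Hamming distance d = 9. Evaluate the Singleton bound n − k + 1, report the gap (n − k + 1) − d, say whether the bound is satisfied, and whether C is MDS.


Singleton RHS = n − k + 1 = 9, slack = 0, bound satisfied, MDS.

Singleton bound: d ≤ n − k + 1.
Here n = 10, k = 2, so n − k + 1 = 9.
Given d = 9, check d ≤ 9: YES.
Slack = (n − k + 1) − d = 0.
The code is MDS (slack = 0).
Description: the claimed parameters are [10, 2, 9]_13; such a code would be MDS (meets Singleton bound).


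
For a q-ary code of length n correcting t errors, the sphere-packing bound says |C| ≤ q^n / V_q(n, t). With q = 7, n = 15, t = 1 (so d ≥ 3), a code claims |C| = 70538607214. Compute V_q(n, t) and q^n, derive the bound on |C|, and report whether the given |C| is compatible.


V_q(n, t) = 91, q^n = 4747561509943, Hamming bound = 52171005603, |C| = 70538607214 > bound (violated).

Step 1: Compute V_q(n, t) = Σ_{j=0}^1 C(n, j) (q−1)^j.
  j = 0: C(15,0)·(6)^0 = 1·1 = 1.
  j = 1: C(15,1)·(6)^1 = 15·6 = 90.
  V_q(n, t) = 1 + 90 = 91.
Step 2: q^n = 7^15 = 4747561509943.
Step 3: Hamming bound ⌊q^n / V_q(n,t)⌋ = ⌊4747561509943/91⌋ = 52171005603.
Step 4: Compare |C| = 70538607214 to 52171005603: violated.
The claimed |C| lies above the Hamming bound, so no 7-ary code of length 15 with d ≥ 3 can have 70538607214 codewords.


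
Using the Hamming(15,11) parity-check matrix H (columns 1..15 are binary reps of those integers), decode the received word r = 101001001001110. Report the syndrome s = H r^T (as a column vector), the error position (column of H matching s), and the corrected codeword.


s = (0, 0, 1, 0)^T, error position = 2, corrected codeword c = 111001001001110

Compute s = H r^T mod 2 one row at a time:
  s_1 = 0 + 1 + 0 + 0 + 1 + 1 + 1 + 0 = 4 ≡ 0 (mod 2).
  s_2 = 0 + 0 + 1 + 0 + 1 + 1 + 1 + 0 = 4 ≡ 0 (mod 2).
  s_3 = 0 + 1 + 1 + 0 + 0 + 0 + 1 + 0 = 3 ≡ 1 (mod 2).
  s_4 = 1 + 1 + 0 + 0 + 1 + 0 + 1 + 0 = 4 ≡ 0 (mod 2).
s = (0, 0, 1, 0)^T — this equals column 2 of H (binary 0010), so error is at position 2.
Correct: flip bit 2 of r = 101001001001110 to get c = 111001001001110.


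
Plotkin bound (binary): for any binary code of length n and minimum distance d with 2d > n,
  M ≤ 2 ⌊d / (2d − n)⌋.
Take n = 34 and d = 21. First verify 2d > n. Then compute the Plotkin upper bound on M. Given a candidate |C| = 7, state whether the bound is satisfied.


Plotkin bound M ≤ 4; given |C| = 7 > bound (violated).

Check applicability: 2d = 42, n = 34.
2d − n = 8 > 0, so Plotkin applies.
Compute d/(2d−n) = 21/8 ≈ 2.6250.
⌊d/(2d−n)⌋ = 2.
Plotkin bound: M ≤ 2·2 = 4.
Given |C| = 7, check: VIOLATED.
This |C| is above the Plotkin bound, so no binary code with n = 34, d = 21 and 7 codewords exists.


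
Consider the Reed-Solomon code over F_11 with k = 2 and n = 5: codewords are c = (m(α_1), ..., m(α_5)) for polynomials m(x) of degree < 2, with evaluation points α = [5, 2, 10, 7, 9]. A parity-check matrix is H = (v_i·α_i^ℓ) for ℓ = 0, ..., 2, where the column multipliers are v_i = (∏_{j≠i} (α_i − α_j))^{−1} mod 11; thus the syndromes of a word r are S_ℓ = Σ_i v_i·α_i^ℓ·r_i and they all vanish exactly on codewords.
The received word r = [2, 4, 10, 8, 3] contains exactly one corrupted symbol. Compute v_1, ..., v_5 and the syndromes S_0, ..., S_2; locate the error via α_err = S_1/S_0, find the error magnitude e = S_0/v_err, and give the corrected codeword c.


S = (7, 4, 7), error at position 3, error magnitude e = 4, c = [2, 4, 6, 8, 3].

Step 1: column multipliers v_i = (∏_{j≠i}(α_i − α_j))^{−1} mod 11.
  i = 1 (α = 5): (5−2)(5−10)(5−7)(5−9) = 3·(−5)·(−2)·(−4) = −120 ≡ 1, so v_1 = 1^{−1} = 1 (mod 11).
  i = 2 (α = 2): (2−5)(2−10)(2−7)(2−9) = (−3)·(−8)·(−5)·(−7) = 840 ≡ 4, so v_2 = 4^{−1} = 3 (mod 11).
  i = 3 (α = 10): (10−5)(10−2)(10−7)(10−9) = 5·8·3·1 = 120 ≡ 10, so v_3 = 10^{−1} = 10 (mod 11).
  i = 4 (α = 7): (7−5)(7−2)(7−10)(7−9) = 2·5·(−3)·(−2) = 60 ≡ 5, so v_4 = 5^{−1} = 9 (mod 11).
  i = 5 (α = 9): (9−5)(9−2)(9−10)(9−7) = 4·7·(−1)·2 = −56 ≡ 10, so v_5 = 10^{−1} = 10 (mod 11).
  v = [1, 3, 10, 9, 10].
Step 2: syndromes of r = [2, 4, 10, 8, 3] (all sums mod 11).
  S_0 = Σ v_i r_i = 1·2 + 3·4 + 10·10 + 9·8 + 10·3 = 216 ≡ 7.
  S_1 = Σ v_i α_i r_i = 1·5·2 + 3·2·4 + 10·10·10 + 9·7·8 + 10·9·3 = 1808 ≡ 4.
  α_i^2 mod 11 = [3, 4, 1, 5, 4].
  S_2 = Σ v_i α_i^2 r_i = 1·3·2 + 3·4·4 + 10·1·10 + 9·5·8 + 10·4·3 = 634 ≡ 7.
  S = (7, 4, 7) ≠ 0, so r is not a codeword (an error is present).
Step 3: locate the error. For a single error e at position i, S_ℓ = v_i·e·α_i^ℓ, so α_err = S_1/S_0.
  S_0^{−1} = 7^{−1} = 8 (mod 11), so α_err = 4·8 = 32 ≡ 10 = α_3. Error position i = 3.
  Consistency check: S_2/S_1 = 7·3 = 21 ≡ 10 = α_err ✓ (single-error assumption holds).
Step 4: error magnitude e = S_0/v_3 = S_0·∏_{j≠3}(α_3 − α_j) = 7·10 = 70 ≡ 4 (mod 11).
Step 5: correct position 3: c_3 = r_3 − e = 10 − 4 ≡ 6 (mod 11). Hence c = [2, 4, 6, 8, 3].
  Check: interpolating c through the α_i gives m(x) = 9 + 3·x (degree < 2) with m(α_i) = c_i for every i, so c is indeed a codeword.


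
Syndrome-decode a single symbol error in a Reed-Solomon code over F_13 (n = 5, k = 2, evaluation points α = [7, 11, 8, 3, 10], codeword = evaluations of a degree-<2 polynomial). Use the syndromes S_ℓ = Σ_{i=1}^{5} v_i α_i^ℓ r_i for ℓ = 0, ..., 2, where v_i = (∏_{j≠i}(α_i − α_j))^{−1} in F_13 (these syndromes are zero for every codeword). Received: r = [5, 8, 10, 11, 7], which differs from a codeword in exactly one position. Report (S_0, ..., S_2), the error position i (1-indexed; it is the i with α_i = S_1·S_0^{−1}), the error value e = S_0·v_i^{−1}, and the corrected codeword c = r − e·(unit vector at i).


S = (7, 12, 2), error at position 2, error magnitude e = 9, c = [5, 12, 10, 11, 7].

Step 1: column multipliers v_i = (∏_{j≠i}(α_i − α_j))^{−1} mod 13.
  i = 1 (α = 7): (7−11)(7−8)(7−3)(7−10) = (−4)·(−1)·4·(−3) = −48 ≡ 4, so v_1 = 4^{−1} = 10 (mod 13).
  i = 2 (α = 11): (11−7)(11−8)(11−3)(11−10) = 4·3·8·1 = 96 ≡ 5, so v_2 = 5^{−1} = 8 (mod 13).
  i = 3 (α = 8): (8−7)(8−11)(8−3)(8−10) = 1·(−3)·5·(−2) = 30 ≡ 4, so v_3 = 4^{−1} = 10 (mod 13).
  i = 4 (α = 3): (3−7)(3−11)(3−8)(3−10) = (−4)·(−8)·(−5)·(−7) = 1120 ≡ 2, so v_4 = 2^{−1} = 7 (mod 13).
  i = 5 (α = 10): (10−7)(10−11)(10−8)(10−3) = 3·(−1)·2·7 = −42 ≡ 10, so v_5 = 10^{−1} = 4 (mod 13).
  v = [10, 8, 10, 7, 4].
Step 2: syndromes of r = [5, 8, 10, 11, 7] (all sums mod 13).
  S_0 = Σ v_i r_i = 10·5 + 8·8 + 10·10 + 7·11 + 4·7 = 319 ≡ 7.
  S_1 = Σ v_i α_i r_i = 10·7·5 + 8·11·8 + 10·8·10 + 7·3·11 + 4·10·7 = 2365 ≡ 12.
  α_i^2 mod 13 = [10, 4, 12, 9, 9].
  S_2 = Σ v_i α_i^2 r_i = 10·10·5 + 8·4·8 + 10·12·10 + 7·9·11 + 4·9·7 = 2901 ≡ 2.
  S = (7, 12, 2) ≠ 0, so r is not a codeword (an error is present).
Step 3: locate the error. For a single error e at position i, S_ℓ = v_i·e·α_i^ℓ, so α_err = S_1/S_0.
  S_0^{−1} = 7^{−1} = 2 (mod 13), so α_err = 12·2 = 24 ≡ 11 = α_2. Error position i = 2.
  Consistency check: S_2/S_1 = 2·12 = 24 ≡ 11 = α_err ✓ (single-error assumption holds).
Step 4: error magnitude e = S_0/v_2 = S_0·∏_{j≠2}(α_2 − α_j) = 7·5 = 35 ≡ 9 (mod 13).
Step 5: correct position 2: c_2 = r_2 − e = 8 − 9 ≡ 12 (mod 13). Hence c = [5, 12, 10, 11, 7].
  Check: interpolating c through the α_i gives m(x) = 9 + 5·x (degree < 2) with m(α_i) = c_i for every i, so c is indeed a codeword.


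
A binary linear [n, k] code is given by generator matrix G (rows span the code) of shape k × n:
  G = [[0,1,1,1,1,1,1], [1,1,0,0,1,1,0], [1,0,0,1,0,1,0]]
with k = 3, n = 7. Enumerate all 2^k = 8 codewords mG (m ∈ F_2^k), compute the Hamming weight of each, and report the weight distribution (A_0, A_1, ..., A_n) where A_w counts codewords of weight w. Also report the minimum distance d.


Weight distribution: A_0 = 1, A_3 = 3, A_4 = 2, A_5 = 1, A_6 = 1. Minimum distance d = 3.

Enumerate all 2^3 = 8 messages m ∈ F_2^3.
For each, compute codeword c = mG in F_2^7, then tally its weight.
  m = 000 → c = 0000000, weight = 0.
  m = 100 → c = 0111111, weight = 6.
  m = 010 → c = 1100110, weight = 4.
  m = 110 → c = 1011001, weight = 4.
  m = 001 → c = 1001010, weight = 3.
  m = 101 → c = 1110101, weight = 5.
  m = 011 → c = 0101100, weight = 3.
  m = 111 → c = 0010011, weight = 3.
Tally weights:
  weight 0: 1 codewords.
  weight 3: 3 codewords.
  weight 4: 2 codewords.
  weight 5: 1 codewords.
  weight 6: 1 codewords.
Minimum distance d = smallest w > 0 with A_w > 0 = 3.
Sanity: Σ A_w = 8 = 2^3 = 8 ✓.


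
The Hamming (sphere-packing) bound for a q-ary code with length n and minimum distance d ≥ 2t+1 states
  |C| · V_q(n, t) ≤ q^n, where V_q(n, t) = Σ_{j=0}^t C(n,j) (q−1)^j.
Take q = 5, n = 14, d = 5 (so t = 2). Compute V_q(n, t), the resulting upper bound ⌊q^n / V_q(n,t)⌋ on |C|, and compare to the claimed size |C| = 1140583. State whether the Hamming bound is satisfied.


V_q(n, t) = 1513, q^n = 6103515625, Hamming bound = 4034048, |C| = 1140583 ≤ bound (satisfied).

Step 1: Compute V_q(n, t) = Σ_{j=0}^2 C(n, j) (q−1)^j.
  j = 0: C(14,0)·(4)^0 = 1·1 = 1.
  j = 1: C(14,1)·(4)^1 = 14·4 = 56.
  j = 2: C(14,2)·(4)^2 = 91·16 = 1456.
  V_q(n, t) = 1 + 56 + 1456 = 1513.
Step 2: q^n = 5^14 = 6103515625.
Step 3: Hamming bound ⌊q^n / V_q(n,t)⌋ = ⌊6103515625/1513⌋ = 4034048.
Step 4: Compare |C| = 1140583 to 4034048: satisfied.
The claimed |C| lies below the Hamming bound.


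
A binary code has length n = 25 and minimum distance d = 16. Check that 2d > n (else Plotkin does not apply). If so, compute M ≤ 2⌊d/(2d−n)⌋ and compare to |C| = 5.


Plotkin bound M ≤ 4; given |C| = 5 > bound (violated).

Check applicability: 2d = 32, n = 25.
2d − n = 7 > 0, so Plotkin applies.
Compute d/(2d−n) = 16/7 ≈ 2.2857.
⌊d/(2d−n)⌋ = 2.
Plotkin bound: M ≤ 2·2 = 4.
Given |C| = 5, check: VIOLATED.
This |C| is above the Plotkin bound, so no binary code with n = 25, d = 16 and 5 codewords exists.


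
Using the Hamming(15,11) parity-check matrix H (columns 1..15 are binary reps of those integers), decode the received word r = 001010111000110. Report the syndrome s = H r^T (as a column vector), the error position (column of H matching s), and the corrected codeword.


s = (0, 0, 1, 1)^T, error position = 3, corrected codeword c = 000010111000110

Compute s = H r^T mod 2 one row at a time:
  s_1 = 1 + 1 + 0 + 0 + 0 + 1 + 1 + 0 = 4 ≡ 0 (mod 2).
  s_2 = 0 + 1 + 0 + 1 + 0 + 1 + 1 + 0 = 4 ≡ 0 (mod 2).
  s_3 = 0 + 1 + 0 + 1 + 0 + 0 + 1 + 0 = 3 ≡ 1 (mod 2).
  s_4 = 0 + 1 + 1 + 1 + 1 + 0 + 1 + 0 = 5 ≡ 1 (mod 2).
s = (0, 0, 1, 1)^T — this equals column 3 of H (binary 0011), so error is at position 3.
Correct: flip bit 3 of r = 001010111000110 to get c = 000010111000110.


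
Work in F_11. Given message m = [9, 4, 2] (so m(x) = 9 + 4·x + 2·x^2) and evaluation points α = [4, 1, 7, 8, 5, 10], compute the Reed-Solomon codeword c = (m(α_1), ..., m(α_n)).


c = [2, 4, 3, 4, 2, 7]

Message polynomial: m(x) = 9 + 4·x + 2·x^2 (mod 11).
For each evaluation point α_i, compute m(α_i) mod 11:
  α_1 = 4: Horner steps 2 → 1 → 2, so m(4) = 2.
  α_2 = 1: Horner steps 2 → 6 → 4, so m(1) = 4.
  α_3 = 7: Horner steps 2 → 7 → 3, so m(7) = 3.
  α_4 = 8: Horner steps 2 → 9 → 4, so m(8) = 4.
  α_5 = 5: Horner steps 2 → 3 → 2, so m(5) = 2.
  α_6 = 10: Horner steps 2 → 2 → 7, so m(10) = 7.
Codeword c = [2, 4, 3, 4, 2, 7] ∈ F_11^6.


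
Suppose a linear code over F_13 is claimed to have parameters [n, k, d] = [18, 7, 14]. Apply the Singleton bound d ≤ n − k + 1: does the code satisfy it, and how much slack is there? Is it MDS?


Singleton RHS = n − k + 1 = 12, slack = -2, bound violated (no such code; not MDS).

Singleton bound: d ≤ n − k + 1.
Here n = 18, k = 7, so n − k + 1 = 12.
Given d = 14, check d ≤ 12: NO.
Slack = (n − k + 1) − d = -2.
The slack is negative: d = 14 exceeds n − k + 1 = 12 by 2, so the Singleton bound is violated and no linear [18, 7, 14]_13 code can exist. In particular it is not MDS (MDS requires d = n − k + 1 exactly).
Description: the claimed parameters are [18, 7, 14]_13; such a code would be impossible (violates the Singleton bound).


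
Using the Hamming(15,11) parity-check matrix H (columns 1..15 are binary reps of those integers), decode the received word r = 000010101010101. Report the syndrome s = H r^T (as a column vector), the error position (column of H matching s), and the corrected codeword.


s = (0, 0, 1, 0)^T, error position = 2, corrected codeword c = 010010101010101

Compute s = H r^T mod 2 one row at a time:
  s_1 = 0 + 1 + 0 + 1 + 0 + 1 + 0 + 1 = 4 ≡ 0 (mod 2).
  s_2 = 0 + 1 + 0 + 1 + 0 + 1 + 0 + 1 = 4 ≡ 0 (mod 2).
  s_3 = 0 + 0 + 0 + 1 + 0 + 1 + 0 + 1 = 3 ≡ 1 (mod 2).
  s_4 = 0 + 0 + 1 + 1 + 1 + 1 + 1 + 1 = 6 ≡ 0 (mod 2).
s = (0, 0, 1, 0)^T — this equals column 2 of H (binary 0010), so error is at position 2.
Correct: flip bit 2 of r = 000010101010101 to get c = 010010101010101.


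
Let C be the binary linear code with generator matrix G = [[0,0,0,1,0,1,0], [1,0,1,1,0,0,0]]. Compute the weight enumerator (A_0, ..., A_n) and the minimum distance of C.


Weight distribution: A_0 = 1, A_2 = 1, A_3 = 2. Minimum distance d = 2.

Enumerate all 2^2 = 4 messages m ∈ F_2^2.
For each, compute codeword c = mG in F_2^7, then tally its weight.
  m = 00 → c = 0000000, weight = 0.
  m = 10 → c = 0001010, weight = 2.
  m = 01 → c = 1011000, weight = 3.
  m = 11 → c = 1010010, weight = 3.
Tally weights:
  weight 0: 1 codewords.
  weight 2: 1 codewords.
  weight 3: 2 codewords.
Minimum distance d = smallest w > 0 with A_w > 0 = 2.
Sanity: Σ A_w = 4 = 2^2 = 4 ✓.


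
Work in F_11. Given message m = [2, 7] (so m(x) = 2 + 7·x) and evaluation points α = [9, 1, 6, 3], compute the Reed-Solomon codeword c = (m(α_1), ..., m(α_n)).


c = [10, 9, 0, 1]

Message polynomial: m(x) = 2 + 7·x (mod 11).
For each evaluation point α_i, compute m(α_i) mod 11:
  α_1 = 9: Horner steps 7 → 10, so m(9) = 10.
  α_2 = 1: Horner steps 7 → 9, so m(1) = 9.
  α_3 = 6: Horner steps 7 → 0, so m(6) = 0.
  α_4 = 3: Horner steps 7 → 1, so m(3) = 1.
Codeword c = [10, 9, 0, 1] ∈ F_11^4.


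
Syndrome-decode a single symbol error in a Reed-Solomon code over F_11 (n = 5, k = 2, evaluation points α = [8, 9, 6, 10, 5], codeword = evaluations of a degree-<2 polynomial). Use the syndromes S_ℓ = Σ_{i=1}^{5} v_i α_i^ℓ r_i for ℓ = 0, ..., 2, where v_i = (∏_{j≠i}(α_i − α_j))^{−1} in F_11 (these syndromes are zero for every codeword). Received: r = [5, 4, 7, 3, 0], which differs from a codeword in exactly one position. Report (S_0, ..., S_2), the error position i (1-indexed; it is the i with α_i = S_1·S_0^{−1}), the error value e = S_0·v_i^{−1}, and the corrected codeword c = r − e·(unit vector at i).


S = (5, 3, 4), error at position 5, error magnitude e = 3, c = [5, 4, 7, 3, 8].

Step 1: column multipliers v_i = (∏_{j≠i}(α_i − α_j))^{−1} mod 11.
  i = 1 (α = 8): (8−9)(8−6)(8−10)(8−5) = (−1)·2·(−2)·3 = 12 ≡ 1, so v_1 = 1^{−1} = 1 (mod 11).
  i = 2 (α = 9): (9−8)(9−6)(9−10)(9−5) = 1·3·(−1)·4 = −12 ≡ 10, so v_2 = 10^{−1} = 10 (mod 11).
  i = 3 (α = 6): (6−8)(6−9)(6−10)(6−5) = (−2)·(−3)·(−4)·1 = −24 ≡ 9, so v_3 = 9^{−1} = 5 (mod 11).
  i = 4 (α = 10): (10−8)(10−9)(10−6)(10−5) = 2·1·4·5 = 40 ≡ 7, so v_4 = 7^{−1} = 8 (mod 11).
  i = 5 (α = 5): (5−8)(5−9)(5−6)(5−10) = (−3)·(−4)·(−1)·(−5) = 60 ≡ 5, so v_5 = 5^{−1} = 9 (mod 11).
  v = [1, 10, 5, 8, 9].
Step 2: syndromes of r = [5, 4, 7, 3, 0] (all sums mod 11).
  S_0 = Σ v_i r_i = 1·5 + 10·4 + 5·7 + 8·3 + 9·0 = 104 ≡ 5.
  S_1 = Σ v_i α_i r_i = 1·8·5 + 10·9·4 + 5·6·7 + 8·10·3 + 9·5·0 = 850 ≡ 3.
  α_i^2 mod 11 = [9, 4, 3, 1, 3].
  S_2 = Σ v_i α_i^2 r_i = 1·9·5 + 10·4·4 + 5·3·7 + 8·1·3 + 9·3·0 = 334 ≡ 4.
  S = (5, 3, 4) ≠ 0, so r is not a codeword (an error is present).
Step 3: locate the error. For a single error e at position i, S_ℓ = v_i·e·α_i^ℓ, so α_err = S_1/S_0.
  S_0^{−1} = 5^{−1} = 9 (mod 11), so α_err = 3·9 = 27 ≡ 5 = α_5. Error position i = 5.
  Consistency check: S_2/S_1 = 4·4 = 16 ≡ 5 = α_err ✓ (single-error assumption holds).
Step 4: error magnitude e = S_0/v_5 = S_0·∏_{j≠5}(α_5 − α_j) = 5·5 = 25 ≡ 3 (mod 11).
Step 5: correct position 5: c_5 = r_5 − e = 0 − 3 ≡ 8 (mod 11). Hence c = [5, 4, 7, 3, 8].
  Check: interpolating c through the α_i gives m(x) = 2 + 10·x (degree < 2) with m(α_i) = c_i for every i, so c is indeed a codeword.


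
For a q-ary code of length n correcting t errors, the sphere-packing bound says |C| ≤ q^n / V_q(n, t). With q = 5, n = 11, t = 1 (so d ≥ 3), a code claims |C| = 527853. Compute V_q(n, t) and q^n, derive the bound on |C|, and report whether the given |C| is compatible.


V_q(n, t) = 45, q^n = 48828125, Hamming bound = 1085069, |C| = 527853 ≤ bound (satisfied).

Step 1: Compute V_q(n, t) = Σ_{j=0}^1 C(n, j) (q−1)^j.
  j = 0: C(11,0)·(4)^0 = 1·1 = 1.
  j = 1: C(11,1)·(4)^1 = 11·4 = 44.
  V_q(n, t) = 1 + 44 = 45.
Step 2: q^n = 5^11 = 48828125.
Step 3: Hamming bound ⌊q^n / V_q(n,t)⌋ = ⌊48828125/45⌋ = 1085069.
Step 4: Compare |C| = 527853 to 1085069: satisfied.
The claimed |C| lies below the Hamming bound.


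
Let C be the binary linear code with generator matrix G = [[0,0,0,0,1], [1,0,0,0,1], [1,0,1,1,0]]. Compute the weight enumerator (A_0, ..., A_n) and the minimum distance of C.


Weight distribution: A_0 = 1, A_1 = 2, A_2 = 2, A_3 = 2, A_4 = 1. Minimum distance d = 1.

Enumerate all 2^3 = 8 messages m ∈ F_2^3.
For each, compute codeword c = mG in F_2^5, then tally its weight.
  m = 000 → c = 00000, weight = 0.
  m = 100 → c = 00001, weight = 1.
  m = 010 → c = 10001, weight = 2.
  m = 110 → c = 10000, weight = 1.
  m = 001 → c = 10110, weight = 3.
  m = 101 → c = 10111, weight = 4.
  m = 011 → c = 00111, weight = 3.
  m = 111 → c = 00110, weight = 2.
Tally weights:
  weight 0: 1 codewords.
  weight 1: 2 codewords.
  weight 2: 2 codewords.
  weight 3: 2 codewords.
  weight 4: 1 codewords.
Minimum distance d = smallest w > 0 with A_w > 0 = 1.
Sanity: Σ A_w = 8 = 2^3 = 8 ✓.


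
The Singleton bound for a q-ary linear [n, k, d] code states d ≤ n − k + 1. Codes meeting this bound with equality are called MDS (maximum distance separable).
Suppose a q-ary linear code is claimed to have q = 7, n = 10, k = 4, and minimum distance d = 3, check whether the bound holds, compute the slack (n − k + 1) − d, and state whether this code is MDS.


Singleton RHS = n − k + 1 = 7, slack = 4, bound satisfied, not MDS.

Singleton bound: d ≤ n − k + 1.
Here n = 10, k = 4, so n − k + 1 = 7.
Given d = 3, check d ≤ 7: YES.
Slack = (n − k + 1) − d = 4.
The code is NOT MDS (slack = 4 > 0).
Description: the claimed parameters are [10, 4, 3]_7; such a code would be non-MDS.


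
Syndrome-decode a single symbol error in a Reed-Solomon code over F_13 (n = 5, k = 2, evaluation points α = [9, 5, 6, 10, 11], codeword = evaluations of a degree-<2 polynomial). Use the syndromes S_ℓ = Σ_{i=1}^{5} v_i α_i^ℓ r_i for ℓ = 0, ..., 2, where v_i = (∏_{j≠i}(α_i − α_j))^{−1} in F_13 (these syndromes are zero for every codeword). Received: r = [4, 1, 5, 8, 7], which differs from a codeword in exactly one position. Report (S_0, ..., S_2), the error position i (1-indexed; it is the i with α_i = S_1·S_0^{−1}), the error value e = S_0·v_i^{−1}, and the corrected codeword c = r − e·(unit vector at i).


S = (1, 11, 4), error at position 5, error magnitude e = 8, c = [4, 1, 5, 8, 12].

Step 1: column multipliers v_i = (∏_{j≠i}(α_i − α_j))^{−1} mod 13.
  i = 1 (α = 9): (9−5)(9−6)(9−10)(9−11) = 4·3·(−1)·(−2) = 24 ≡ 11, so v_1 = 11^{−1} = 6 (mod 13).
  i = 2 (α = 5): (5−9)(5−6)(5−10)(5−11) = (−4)·(−1)·(−5)·(−6) = 120 ≡ 3, so v_2 = 3^{−1} = 9 (mod 13).
  i = 3 (α = 6): (6−9)(6−5)(6−10)(6−11) = (−3)·1·(−4)·(−5) = −60 ≡ 5, so v_3 = 5^{−1} = 8 (mod 13).
  i = 4 (α = 10): (10−9)(10−5)(10−6)(10−11) = 1·5·4·(−1) = −20 ≡ 6, so v_4 = 6^{−1} = 11 (mod 13).
  i = 5 (α = 11): (11−9)(11−5)(11−6)(11−10) = 2·6·5·1 = 60 ≡ 8, so v_5 = 8^{−1} = 5 (mod 13).
  v = [6, 9, 8, 11, 5].
Step 2: syndromes of r = [4, 1, 5, 8, 7] (all sums mod 13).
  S_0 = Σ v_i r_i = 6·4 + 9·1 + 8·5 + 11·8 + 5·7 = 196 ≡ 1.
  S_1 = Σ v_i α_i r_i = 6·9·4 + 9·5·1 + 8·6·5 + 11·10·8 + 5·11·7 = 1766 ≡ 11.
  α_i^2 mod 13 = [3, 12, 10, 9, 4].
  S_2 = Σ v_i α_i^2 r_i = 6·3·4 + 9·12·1 + 8·10·5 + 11·9·8 + 5·4·7 = 1512 ≡ 4.
  S = (1, 11, 4) ≠ 0, so r is not a codeword (an error is present).
Step 3: locate the error. For a single error e at position i, S_ℓ = v_i·e·α_i^ℓ, so α_err = S_1/S_0.
  S_0^{−1} = 1^{−1} = 1 (mod 13), so α_err = 11·1 = 11 ≡ 11 = α_5. Error position i = 5.
  Consistency check: S_2/S_1 = 4·6 = 24 ≡ 11 = α_err ✓ (single-error assumption holds).
Step 4: error magnitude e = S_0/v_5 = S_0·∏_{j≠5}(α_5 − α_j) = 1·8 = 8 ≡ 8 (mod 13).
Step 5: correct position 5: c_5 = r_5 − e = 7 − 8 ≡ 12 (mod 13). Hence c = [4, 1, 5, 8, 12].
  Check: interpolating c through the α_i gives m(x) = 7 + 4·x (degree < 2) with m(α_i) = c_i for every i, so c is indeed a codeword.
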